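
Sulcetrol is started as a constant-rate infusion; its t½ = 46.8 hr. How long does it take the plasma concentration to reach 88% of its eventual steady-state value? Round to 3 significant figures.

143 hours

k = ln 2 / 46.8 = 0.01481 hr⁻¹
f = 1 − e^(−kt)  ⇒  t = −ln(1 − f) / k
t = −ln(1 − 0.88) / 0.01481 = 2.120 / 0.01481 ≈ 143 hours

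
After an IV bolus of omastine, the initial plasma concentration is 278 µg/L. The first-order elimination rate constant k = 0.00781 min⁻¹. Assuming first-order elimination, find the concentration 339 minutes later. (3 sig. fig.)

C(t) = C₀ e^(−kt) = 278 × e^(−0.007810 × 339) = 278 × e^(−2.648) = 278 × 0.07082 ≈ 19.7 µg/L

19.7 µg/L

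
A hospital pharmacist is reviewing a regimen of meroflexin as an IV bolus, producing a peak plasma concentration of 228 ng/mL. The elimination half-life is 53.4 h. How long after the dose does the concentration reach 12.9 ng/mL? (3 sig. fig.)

k = ln 2 / 53.4 = 0.01298 h⁻¹
C(t) = C₀ e^(−kt)  ⇒  t = ln(C₀/C) / k
t = ln(228/12.9) / 0.01298 = 2.872 / 0.01298 ≈ 221 hours

221 hours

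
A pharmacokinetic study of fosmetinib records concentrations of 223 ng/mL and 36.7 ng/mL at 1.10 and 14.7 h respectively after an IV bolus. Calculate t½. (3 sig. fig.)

5.22 hours

k = ln(C₁/C₂) / (t₂ − t₁) = ln(223/36.7) / (14.7 − 1.10)
  = 1.804 / 13.60 = 0.1327 h⁻¹
t½ = ln 2 / k = ln 2 / 0.1327 ≈ 5.22 hours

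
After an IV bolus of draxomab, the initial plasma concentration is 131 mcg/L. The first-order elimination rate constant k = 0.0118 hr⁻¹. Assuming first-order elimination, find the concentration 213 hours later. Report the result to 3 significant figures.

10.6 mcg/L

C(t) = C₀ e^(−kt) = 131 × e^(−0.01180 × 213) = 131 × e^(−2.513) = 131 × 0.08099 ≈ 10.6 mcg/L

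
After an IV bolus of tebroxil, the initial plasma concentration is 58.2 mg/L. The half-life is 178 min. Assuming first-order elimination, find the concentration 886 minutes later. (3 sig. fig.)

k = ln 2 / 178 = 0.003894 min⁻¹
886 min is 4.978 half-lives, so C = 58.2 × (1/2)^4.978 = 58.2 × 0.03174 ≈ 1.85 mg/L

1.85 mg/L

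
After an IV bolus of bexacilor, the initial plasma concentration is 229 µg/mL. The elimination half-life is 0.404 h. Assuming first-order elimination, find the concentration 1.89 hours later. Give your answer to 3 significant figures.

k = ln 2 / 0.404 = 1.716 h⁻¹
C(t) = C₀ e^(−kt) = 229 × e^(−1.716 × 1.89) = 229 × e^(−3.243) = 229 × 0.03906 ≈ 8.94 µg/mL

8.94 µg/mL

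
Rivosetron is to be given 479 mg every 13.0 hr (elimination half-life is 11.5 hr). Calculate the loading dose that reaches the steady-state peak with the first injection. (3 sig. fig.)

882 mg

k = ln 2 / 11.5 = 0.06027 hr⁻¹
Accumulation ratio R = 1 / (1 − e^(−kτ)) = 1 / (1 − e^(−0.06027×13.0)) = 1 / (1 − 0.4568) = 1.841
Loading dose = maintenance dose × R = 479 × 1.841 ≈ 882 mg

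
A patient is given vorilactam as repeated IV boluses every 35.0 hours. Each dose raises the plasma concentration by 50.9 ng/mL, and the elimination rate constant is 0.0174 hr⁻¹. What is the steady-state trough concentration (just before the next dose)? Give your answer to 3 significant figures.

60.7 ng/mL

Fraction remaining after one interval: e^(−kτ) = e^(−0.01740 × 35.0) = 0.5439
R = 1 / (1 − 0.5439) = 2.192
Css,max = 50.9 × 2.192 = 111.6 ng/mL
Css,min = Css,max × e^(−kτ) = 111.6 × 0.5439 ≈ 60.7 ng/mL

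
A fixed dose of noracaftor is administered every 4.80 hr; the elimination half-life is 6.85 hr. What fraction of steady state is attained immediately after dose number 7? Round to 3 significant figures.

k = ln 2 / 6.85 = 0.1012 hr⁻¹
f_n = 1 − e^(−nkτ) = 1 − e^(−7 × 0.1012 × 4.80) = 1 − e^(−3.400) = 1 − 0.03337 ≈ 0.967

0.967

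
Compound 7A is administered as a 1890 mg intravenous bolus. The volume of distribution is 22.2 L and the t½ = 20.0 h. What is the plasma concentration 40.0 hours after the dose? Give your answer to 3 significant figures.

21.3 µg/mL

C₀ = dose / V = 1890 / 22.2 = 85.14 µg/mL
k = ln 2 / 20.0 = 0.03466 h⁻¹
C(t) = C₀ e^(−kt) = 85.14 × e^(−0.03466 × 40.0) = 85.14 × e^(−1.386) = 85.14 × 0.2500 ≈ 21.3 µg/mL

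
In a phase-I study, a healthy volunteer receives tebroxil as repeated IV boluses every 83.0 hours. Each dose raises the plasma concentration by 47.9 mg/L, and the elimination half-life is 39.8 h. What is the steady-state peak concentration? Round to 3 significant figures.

k = ln 2 / 39.8 = 0.01742 h⁻¹
Fraction remaining after one interval: e^(−kτ) = e^(−0.01742 × 83.0) = 0.2356
R = 1 / (1 − 0.2356) = 1.308
Css,max = 47.9 × 1.308 ≈ 62.7 mg/L

62.7 mg/L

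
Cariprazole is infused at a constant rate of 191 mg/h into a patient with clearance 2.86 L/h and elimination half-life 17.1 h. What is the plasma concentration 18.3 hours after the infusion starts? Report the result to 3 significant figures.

35.0 mg/L

Css = rate / CL = 191 / 2.86 = 66.78 mg/L
k = ln 2 / 17.1 = 0.04053 h⁻¹
C(t) = Css (1 − e^(−kt)) = 66.78 × (1 − e^(−0.7418)) = 66.78 × 0.5237 ≈ 35.0 mg/L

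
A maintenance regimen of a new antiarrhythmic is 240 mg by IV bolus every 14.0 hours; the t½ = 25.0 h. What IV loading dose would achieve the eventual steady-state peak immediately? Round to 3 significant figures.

746 mg

k = ln 2 / 25.0 = 0.02773 h⁻¹
Accumulation ratio R = 1 / (1 − e^(−kτ)) = 1 / (1 − e^(−0.02773×14.0)) = 1 / (1 − 0.6783) = 3.109
Loading dose = maintenance dose × R = 240 × 3.109 ≈ 746 mg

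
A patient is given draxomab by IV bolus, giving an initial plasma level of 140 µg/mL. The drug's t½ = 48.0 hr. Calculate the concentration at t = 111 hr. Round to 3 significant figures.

28.2 µg/mL

k = ln 2 / 48.0 = 0.01444 hr⁻¹
111 hr is 2.312 half-lives, so C = 140 × (1/2)^2.312 = 140 × 0.2013 ≈ 28.2 µg/mL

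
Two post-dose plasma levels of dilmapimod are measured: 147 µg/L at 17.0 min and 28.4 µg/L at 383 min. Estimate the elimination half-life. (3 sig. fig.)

154 minutes

k = ln(C₁/C₂) / (t₂ − t₁) = ln(147/28.4) / (383 − 17.0)
  = 1.644 / 366.0 = 0.004492 min⁻¹
t½ = ln 2 / k = ln 2 / 0.004492 ≈ 154 minutes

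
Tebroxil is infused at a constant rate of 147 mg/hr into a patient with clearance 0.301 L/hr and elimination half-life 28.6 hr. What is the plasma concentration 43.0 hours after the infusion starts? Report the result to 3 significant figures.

316 mg/L

Css = rate / CL = 147 / 0.301 = 488.4 mg/L
k = ln 2 / 28.6 = 0.02424 hr⁻¹
C(t) = Css (1 − e^(−kt)) = 488.4 × (1 − e^(−1.042)) = 488.4 × 0.6473 ≈ 316 mg/L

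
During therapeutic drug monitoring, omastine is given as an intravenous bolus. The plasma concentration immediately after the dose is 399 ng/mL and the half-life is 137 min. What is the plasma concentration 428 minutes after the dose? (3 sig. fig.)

45.8 ng/mL

k = ln 2 / 137 = 0.005059 min⁻¹
428 min is 3.124 half-lives, so C = 399 × (1/2)^3.124 = 399 × 0.1147 ≈ 45.8 ng/mL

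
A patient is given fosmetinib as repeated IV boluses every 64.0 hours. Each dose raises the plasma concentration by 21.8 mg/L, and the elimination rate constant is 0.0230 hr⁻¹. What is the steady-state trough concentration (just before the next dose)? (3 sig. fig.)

Fraction remaining after one interval: e^(−kτ) = e^(−0.02300 × 64.0) = 0.2295
R = 1 / (1 − 0.2295) = 1.298
Css,max = 21.8 × 1.298 = 28.29 mg/L
Css,min = Css,max × e^(−kτ) = 28.29 × 0.2295 ≈ 6.49 mg/L

6.49 mg/L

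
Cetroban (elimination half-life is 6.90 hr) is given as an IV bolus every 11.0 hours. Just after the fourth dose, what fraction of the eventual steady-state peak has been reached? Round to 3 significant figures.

k = ln 2 / 6.90 = 0.1005 hr⁻¹
f_n = 1 − e^(−nkτ) = 1 − e^(−4 × 0.1005 × 11.0) = 1 − e^(−4.420) = 1 − 0.01203 ≈ 0.988

0.988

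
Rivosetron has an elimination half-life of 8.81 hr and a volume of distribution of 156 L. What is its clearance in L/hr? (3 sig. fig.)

12.3 L/hr

k = ln 2 / t½ = ln 2 / 8.81 = 0.07868 hr⁻¹
CL = k · V = 0.07868 × 156 ≈ 12.3 L/hr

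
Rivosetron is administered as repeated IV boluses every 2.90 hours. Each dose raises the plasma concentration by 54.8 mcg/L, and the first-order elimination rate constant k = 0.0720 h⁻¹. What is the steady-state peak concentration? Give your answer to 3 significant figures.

291 mcg/L

Fraction remaining after one interval: e^(−kτ) = e^(−0.07200 × 2.90) = 0.8116
R = 1 / (1 − 0.8116) = 5.307
Css,max = 54.8 × 5.307 ≈ 291 mcg/L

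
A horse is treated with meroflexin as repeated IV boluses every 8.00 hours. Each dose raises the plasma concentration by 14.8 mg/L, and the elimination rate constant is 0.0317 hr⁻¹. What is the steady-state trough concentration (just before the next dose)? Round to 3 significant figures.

Fraction remaining after one interval: e^(−kτ) = e^(−0.03170 × 8.00) = 0.7760
R = 1 / (1 − 0.7760) = 4.464
Css,max = 14.8 × 4.464 = 66.07 mg/L
Css,min = Css,max × e^(−kτ) = 66.07 × 0.7760 ≈ 51.3 mg/L

51.3 mg/L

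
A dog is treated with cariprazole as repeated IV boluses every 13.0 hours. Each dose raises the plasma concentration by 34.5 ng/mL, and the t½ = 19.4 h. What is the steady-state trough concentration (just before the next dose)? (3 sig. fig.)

58.4 ng/mL

k = ln 2 / 19.4 = 0.03573 h⁻¹
Fraction remaining after one interval: e^(−kτ) = e^(−0.03573 × 13.0) = 0.6285
R = 1 / (1 − 0.6285) = 2.692
Css,max = 34.5 × 2.692 = 92.86 ng/mL
Css,min = Css,max × e^(−kτ) = 92.86 × 0.6285 ≈ 58.4 ng/mL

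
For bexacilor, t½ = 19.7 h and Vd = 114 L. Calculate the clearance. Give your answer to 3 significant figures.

k = ln 2 / t½ = ln 2 / 19.7 = 0.03519 h⁻¹
CL = k · V = 0.03519 × 114 ≈ 4.01 L/h

4.01 L/h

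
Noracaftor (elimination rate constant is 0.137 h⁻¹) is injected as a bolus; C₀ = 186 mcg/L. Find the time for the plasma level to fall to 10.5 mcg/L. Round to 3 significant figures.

C(t) = C₀ e^(−kt)  ⇒  t = ln(C₀/C) / k
t = ln(186/10.5) / 0.1370 = 2.874 / 0.1370 ≈ 21.0 hours

21.0 hours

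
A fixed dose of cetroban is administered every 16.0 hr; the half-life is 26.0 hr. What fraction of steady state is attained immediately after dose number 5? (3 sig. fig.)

0.881

k = ln 2 / 26.0 = 0.02666 hr⁻¹
f_n = 1 − e^(−nkτ) = 1 − e^(−5 × 0.02666 × 16.0) = 1 − e^(−2.133) = 1 − 0.1185 ≈ 0.881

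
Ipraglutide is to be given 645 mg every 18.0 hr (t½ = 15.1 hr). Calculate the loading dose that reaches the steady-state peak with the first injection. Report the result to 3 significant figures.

k = ln 2 / 15.1 = 0.04590 hr⁻¹
Accumulation ratio R = 1 / (1 − e^(−kτ)) = 1 / (1 − e^(−0.04590×18.0)) = 1 / (1 − 0.4377) = 1.778
Loading dose = maintenance dose × R = 645 × 1.778 ≈ 1150 mg

1150 mg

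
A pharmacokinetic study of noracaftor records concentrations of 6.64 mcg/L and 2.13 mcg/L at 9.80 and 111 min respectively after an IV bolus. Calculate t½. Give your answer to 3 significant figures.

k = ln(C₁/C₂) / (t₂ − t₁) = ln(6.64/2.13) / (111 − 9.80)
  = 1.137 / 101.2 = 0.01124 min⁻¹
t½ = ln 2 / k = ln 2 / 0.01124 ≈ 61.7 minutes

61.7 minutes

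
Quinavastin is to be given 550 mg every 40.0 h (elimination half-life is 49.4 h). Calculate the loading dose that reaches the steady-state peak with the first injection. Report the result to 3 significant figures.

k = ln 2 / 49.4 = 0.01403 h⁻¹
Accumulation ratio R = 1 / (1 − e^(−kτ)) = 1 / (1 − e^(−0.01403×40.0)) = 1 / (1 − 0.5705) = 2.328
Loading dose = maintenance dose × R = 550 × 2.328 ≈ 1280 mg

1280 mg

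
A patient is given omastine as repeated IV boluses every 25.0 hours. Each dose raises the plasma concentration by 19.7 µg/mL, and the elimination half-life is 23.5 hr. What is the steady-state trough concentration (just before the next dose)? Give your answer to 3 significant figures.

k = ln 2 / 23.5 = 0.02950 hr⁻¹
Fraction remaining after one interval: e^(−kτ) = e^(−0.02950 × 25.0) = 0.4784
R = 1 / (1 − 0.4784) = 1.917
Css,max = 19.7 × 1.917 = 37.77 µg/mL
Css,min = Css,max × e^(−kτ) = 37.77 × 0.4784 ≈ 18.1 µg/mL

18.1 µg/mL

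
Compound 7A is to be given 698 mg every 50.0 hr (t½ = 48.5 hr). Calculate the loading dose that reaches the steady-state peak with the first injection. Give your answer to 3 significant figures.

k = ln 2 / 48.5 = 0.01429 hr⁻¹
Accumulation ratio R = 1 / (1 − e^(−kτ)) = 1 / (1 − e^(−0.01429×50.0)) = 1 / (1 − 0.4894) = 1.958
Loading dose = maintenance dose × R = 698 × 1.958 ≈ 1370 mg

1370 mg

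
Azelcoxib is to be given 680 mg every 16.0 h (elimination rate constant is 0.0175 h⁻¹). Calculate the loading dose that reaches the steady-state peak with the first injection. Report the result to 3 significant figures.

Accumulation ratio R = 1 / (1 − e^(−kτ)) = 1 / (1 − e^(−0.01750×16.0)) = 1 / (1 − 0.7558) = 4.095
Loading dose = maintenance dose × R = 680 × 4.095 ≈ 2780 mg

2780 mg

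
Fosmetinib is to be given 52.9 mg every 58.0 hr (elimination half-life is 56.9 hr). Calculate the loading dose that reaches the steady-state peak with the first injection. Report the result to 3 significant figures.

104 mg

k = ln 2 / 56.9 = 0.01218 hr⁻¹
Accumulation ratio R = 1 / (1 − e^(−kτ)) = 1 / (1 − e^(−0.01218×58.0)) = 1 / (1 − 0.4933) = 1.974
Loading dose = maintenance dose × R = 52.9 × 1.974 ≈ 104 mg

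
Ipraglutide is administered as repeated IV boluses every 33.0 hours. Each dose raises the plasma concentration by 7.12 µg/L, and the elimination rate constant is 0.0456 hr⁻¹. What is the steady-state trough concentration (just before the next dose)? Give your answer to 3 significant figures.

2.03 µg/L

Fraction remaining after one interval: e^(−kτ) = e^(−0.04560 × 33.0) = 0.2221
R = 1 / (1 − 0.2221) = 1.285
Css,max = 7.12 × 1.285 = 9.152 µg/L
Css,min = Css,max × e^(−kτ) = 9.152 × 0.2221 ≈ 2.03 µg/L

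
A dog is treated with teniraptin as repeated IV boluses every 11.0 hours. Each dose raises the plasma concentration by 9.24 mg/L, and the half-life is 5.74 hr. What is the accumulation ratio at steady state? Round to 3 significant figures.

k = ln 2 / 5.74 = 0.1208 hr⁻¹
Fraction remaining after one interval: e^(−kτ) = e^(−0.1208 × 11.0) = 0.2649
R = 1 / (1 − 0.2649) = 1 / 0.7351 ≈ 1.36

1.36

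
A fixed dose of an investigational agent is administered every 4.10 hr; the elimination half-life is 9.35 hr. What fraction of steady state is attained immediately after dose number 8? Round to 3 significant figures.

0.912

k = ln 2 / 9.35 = 0.07413 hr⁻¹
f_n = 1 − e^(−nkτ) = 1 − e^(−8 × 0.07413 × 4.10) = 1 − e^(−2.432) = 1 − 0.08790 ≈ 0.912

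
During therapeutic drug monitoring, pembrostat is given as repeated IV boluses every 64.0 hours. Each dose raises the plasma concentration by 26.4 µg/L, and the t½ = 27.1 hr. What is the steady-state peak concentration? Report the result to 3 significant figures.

32.8 µg/L

k = ln 2 / 27.1 = 0.02558 hr⁻¹
Fraction remaining after one interval: e^(−kτ) = e^(−0.02558 × 64.0) = 0.1946
R = 1 / (1 − 0.1946) = 1.242
Css,max = 26.4 × 1.242 ≈ 32.8 µg/L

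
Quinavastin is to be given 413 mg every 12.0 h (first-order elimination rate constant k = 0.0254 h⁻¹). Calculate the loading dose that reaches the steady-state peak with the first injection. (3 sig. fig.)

1570 mg

Accumulation ratio R = 1 / (1 − e^(−kτ)) = 1 / (1 − e^(−0.02540×12.0)) = 1 / (1 − 0.7373) = 3.806
Loading dose = maintenance dose × R = 413 × 3.806 ≈ 1570 mg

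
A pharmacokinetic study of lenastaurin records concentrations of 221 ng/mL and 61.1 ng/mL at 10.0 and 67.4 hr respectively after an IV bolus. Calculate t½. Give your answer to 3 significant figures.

30.9 hours

k = ln(C₁/C₂) / (t₂ − t₁) = ln(221/61.1) / (67.4 − 10.0)
  = 1.286 / 57.40 = 0.02240 hr⁻¹
t½ = ln 2 / k = ln 2 / 0.02240 ≈ 30.9 hours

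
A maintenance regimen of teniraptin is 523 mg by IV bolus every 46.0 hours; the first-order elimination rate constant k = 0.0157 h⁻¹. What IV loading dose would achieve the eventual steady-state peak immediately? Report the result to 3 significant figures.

1020 mg

Accumulation ratio R = 1 / (1 − e^(−kτ)) = 1 / (1 − e^(−0.01570×46.0)) = 1 / (1 − 0.4857) = 1.944
Loading dose = maintenance dose × R = 523 × 1.944 ≈ 1020 mg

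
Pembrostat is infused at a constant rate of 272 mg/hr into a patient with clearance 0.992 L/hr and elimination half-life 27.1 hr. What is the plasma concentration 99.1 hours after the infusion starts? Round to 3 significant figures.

Css = rate / CL = 272 / 0.992 = 274.2 mg/L
k = ln 2 / 27.1 = 0.02558 hr⁻¹
C(t) = Css (1 − e^(−kt)) = 274.2 × (1 − e^(−2.535)) = 274.2 × 0.9207 ≈ 252 mg/L

252 mg/L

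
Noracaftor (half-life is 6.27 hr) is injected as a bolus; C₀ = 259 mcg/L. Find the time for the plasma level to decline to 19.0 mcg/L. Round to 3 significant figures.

23.6 hours

k = ln 2 / 6.27 = 0.1105 hr⁻¹
C(t) = C₀ e^(−kt)  ⇒  t = ln(C₀/C) / k
t = ln(259/19.0) / 0.1105 = 2.612 / 0.1105 ≈ 23.6 hours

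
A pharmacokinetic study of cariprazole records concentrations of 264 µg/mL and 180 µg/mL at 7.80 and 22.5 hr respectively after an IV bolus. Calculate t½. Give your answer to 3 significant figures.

26.6 hours

k = ln(C₁/C₂) / (t₂ − t₁) = ln(264/180) / (22.5 − 7.80)
  = 0.3830 / 14.70 = 0.02605 hr⁻¹
t½ = ln 2 / k = ln 2 / 0.02605 ≈ 26.6 hours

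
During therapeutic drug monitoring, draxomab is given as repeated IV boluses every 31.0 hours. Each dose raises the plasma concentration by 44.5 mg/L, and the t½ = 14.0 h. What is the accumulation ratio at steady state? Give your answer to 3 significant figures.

1.27

k = ln 2 / 14.0 = 0.04951 h⁻¹
Fraction remaining after one interval: e^(−kτ) = e^(−0.04951 × 31.0) = 0.2155
R = 1 / (1 − 0.2155) = 1 / 0.7845 ≈ 1.27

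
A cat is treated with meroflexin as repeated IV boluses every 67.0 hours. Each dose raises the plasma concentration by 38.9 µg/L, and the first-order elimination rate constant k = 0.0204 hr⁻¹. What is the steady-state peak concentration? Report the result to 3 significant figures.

Fraction remaining after one interval: e^(−kτ) = e^(−0.02040 × 67.0) = 0.2549
R = 1 / (1 − 0.2549) = 1.342
Css,max = 38.9 × 1.342 ≈ 52.2 µg/L

52.2 µg/L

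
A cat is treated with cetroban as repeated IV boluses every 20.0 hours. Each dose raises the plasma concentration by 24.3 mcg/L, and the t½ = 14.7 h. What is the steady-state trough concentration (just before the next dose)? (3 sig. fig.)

k = ln 2 / 14.7 = 0.04715 h⁻¹
Fraction remaining after one interval: e^(−kτ) = e^(−0.04715 × 20.0) = 0.3894
R = 1 / (1 − 0.3894) = 1.638
Css,max = 24.3 × 1.638 = 39.80 mcg/L
Css,min = Css,max × e^(−kτ) = 39.80 × 0.3894 ≈ 15.5 mcg/L

15.5 mcg/L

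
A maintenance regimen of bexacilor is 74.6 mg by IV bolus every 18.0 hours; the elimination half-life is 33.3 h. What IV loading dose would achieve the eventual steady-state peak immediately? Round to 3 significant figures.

239 mg

k = ln 2 / 33.3 = 0.02082 h⁻¹
Accumulation ratio R = 1 / (1 − e^(−kτ)) = 1 / (1 − e^(−0.02082×18.0)) = 1 / (1 − 0.6875) = 3.200
Loading dose = maintenance dose × R = 74.6 × 3.200 ≈ 239 mg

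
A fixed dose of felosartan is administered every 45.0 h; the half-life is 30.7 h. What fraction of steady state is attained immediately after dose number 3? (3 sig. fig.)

k = ln 2 / 30.7 = 0.02258 h⁻¹
f_n = 1 − e^(−nkτ) = 1 − e^(−3 × 0.02258 × 45.0) = 1 − e^(−3.048) = 1 − 0.04745 ≈ 0.953

0.953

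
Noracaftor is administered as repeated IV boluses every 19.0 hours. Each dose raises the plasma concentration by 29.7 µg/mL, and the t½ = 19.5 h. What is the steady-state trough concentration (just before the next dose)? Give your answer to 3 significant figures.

30.8 µg/mL

k = ln 2 / 19.5 = 0.03555 h⁻¹
Fraction remaining after one interval: e^(−kτ) = e^(−0.03555 × 19.0) = 0.5090
R = 1 / (1 − 0.5090) = 2.037
Css,max = 29.7 × 2.037 = 60.48 µg/mL
Css,min = Css,max × e^(−kτ) = 60.48 × 0.5090 ≈ 30.8 µg/mL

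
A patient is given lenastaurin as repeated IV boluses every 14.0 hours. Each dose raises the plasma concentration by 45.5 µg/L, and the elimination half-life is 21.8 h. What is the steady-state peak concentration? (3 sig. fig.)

k = ln 2 / 21.8 = 0.03180 h⁻¹
Fraction remaining after one interval: e^(−kτ) = e^(−0.03180 × 14.0) = 0.6407
R = 1 / (1 − 0.6407) = 2.783
Css,max = 45.5 × 2.783 ≈ 127 µg/L

127 µg/L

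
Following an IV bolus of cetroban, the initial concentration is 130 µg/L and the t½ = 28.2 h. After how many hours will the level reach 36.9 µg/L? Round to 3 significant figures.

k = ln 2 / 28.2 = 0.02458 h⁻¹
C(t) = C₀ e^(−kt)  ⇒  t = ln(C₀/C) / k
t = ln(130/36.9) / 0.02458 = 1.259 / 0.02458 ≈ 51.2 hours

51.2 hours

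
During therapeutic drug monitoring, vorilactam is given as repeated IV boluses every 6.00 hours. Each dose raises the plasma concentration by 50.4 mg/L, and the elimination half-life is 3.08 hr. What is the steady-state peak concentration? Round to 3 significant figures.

68.0 mg/L

k = ln 2 / 3.08 = 0.2250 hr⁻¹
Fraction remaining after one interval: e^(−kτ) = e^(−0.2250 × 6.00) = 0.2592
R = 1 / (1 − 0.2592) = 1.350
Css,max = 50.4 × 1.350 ≈ 68.0 mg/L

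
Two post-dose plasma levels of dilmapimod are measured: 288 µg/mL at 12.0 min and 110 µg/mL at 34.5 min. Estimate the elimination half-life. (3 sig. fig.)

16.2 minutes

k = ln(C₁/C₂) / (t₂ − t₁) = ln(288/110) / (34.5 − 12.0)
  = 0.9625 / 22.50 = 0.04278 min⁻¹
t½ = ln 2 / k = ln 2 / 0.04278 ≈ 16.2 minutes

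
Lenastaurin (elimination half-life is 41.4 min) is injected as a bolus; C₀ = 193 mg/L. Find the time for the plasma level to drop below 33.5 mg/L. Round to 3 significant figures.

105 minutes

k = ln 2 / 41.4 = 0.01674 min⁻¹
C(t) = C₀ e^(−kt)  ⇒  t = ln(C₀/C) / k
t = ln(193/33.5) / 0.01674 = 1.751 / 0.01674 ≈ 105 minutes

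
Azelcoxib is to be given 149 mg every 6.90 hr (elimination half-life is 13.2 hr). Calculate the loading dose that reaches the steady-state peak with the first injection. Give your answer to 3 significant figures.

490 mg

k = ln 2 / 13.2 = 0.05251 hr⁻¹
Accumulation ratio R = 1 / (1 − e^(−kτ)) = 1 / (1 − e^(−0.05251×6.90)) = 1 / (1 − 0.6961) = 3.290
Loading dose = maintenance dose × R = 149 × 3.290 ≈ 490 mg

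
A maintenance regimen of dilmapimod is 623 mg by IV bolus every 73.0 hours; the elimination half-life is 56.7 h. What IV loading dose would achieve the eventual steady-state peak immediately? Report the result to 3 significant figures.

1060 mg

k = ln 2 / 56.7 = 0.01222 h⁻¹
Accumulation ratio R = 1 / (1 − e^(−kτ)) = 1 / (1 − e^(−0.01222×73.0)) = 1 / (1 − 0.4097) = 1.694
Loading dose = maintenance dose × R = 623 × 1.694 ≈ 1060 mg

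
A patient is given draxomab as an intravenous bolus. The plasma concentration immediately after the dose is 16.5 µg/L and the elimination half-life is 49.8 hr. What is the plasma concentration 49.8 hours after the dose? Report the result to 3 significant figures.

8.25 µg/L

k = ln 2 / 49.8 = 0.01392 hr⁻¹
C(t) = C₀ e^(−kt) = 16.5 × e^(−0.01392 × 49.8) = 16.5 × e^(−0.6931) = 16.5 × 0.5000 ≈ 8.25 µg/L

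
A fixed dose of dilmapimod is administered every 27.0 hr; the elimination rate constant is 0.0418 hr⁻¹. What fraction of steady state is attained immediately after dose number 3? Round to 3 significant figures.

f_n = 1 − e^(−nkτ) = 1 − e^(−3 × 0.04180 × 27.0) = 1 − e^(−3.386) = 1 − 0.03385 ≈ 0.966

0.966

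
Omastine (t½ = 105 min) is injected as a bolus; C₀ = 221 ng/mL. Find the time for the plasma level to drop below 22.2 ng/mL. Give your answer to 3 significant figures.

348 minutes

k = ln 2 / 105 = 0.006601 min⁻¹
C(t) = C₀ e^(−kt)  ⇒  t = ln(C₀/C) / k
t = ln(221/22.2) / 0.006601 = 2.298 / 0.006601 ≈ 348 minutes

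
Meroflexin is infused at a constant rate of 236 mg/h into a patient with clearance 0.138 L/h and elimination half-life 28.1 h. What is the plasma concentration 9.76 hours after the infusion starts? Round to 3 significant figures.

Css = rate / CL = 236 / 0.138 = 1710 mg/L
k = ln 2 / 28.1 = 0.02467 h⁻¹
C(t) = Css (1 − e^(−kt)) = 1710 × (1 − e^(−0.2408)) = 1710 × 0.2140 ≈ 366 mg/L

366 mg/L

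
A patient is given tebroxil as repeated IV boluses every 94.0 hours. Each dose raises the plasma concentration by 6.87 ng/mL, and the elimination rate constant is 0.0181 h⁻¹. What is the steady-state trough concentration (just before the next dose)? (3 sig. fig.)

1.53 ng/mL

Fraction remaining after one interval: e^(−kτ) = e^(−0.01810 × 94.0) = 0.1824
R = 1 / (1 − 0.1824) = 1.223
Css,max = 6.87 × 1.223 = 8.403 ng/mL
Css,min = Css,max × e^(−kτ) = 8.403 × 0.1824 ≈ 1.53 ng/mL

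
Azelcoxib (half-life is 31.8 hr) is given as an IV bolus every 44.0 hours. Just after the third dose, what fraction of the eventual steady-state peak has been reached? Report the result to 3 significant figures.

k = ln 2 / 31.8 = 0.02180 hr⁻¹
f_n = 1 − e^(−nkτ) = 1 − e^(−3 × 0.02180 × 44.0) = 1 − e^(−2.877) = 1 − 0.05629 ≈ 0.944

0.944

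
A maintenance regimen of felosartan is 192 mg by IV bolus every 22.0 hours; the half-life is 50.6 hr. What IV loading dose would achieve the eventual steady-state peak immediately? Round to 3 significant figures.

738 mg

k = ln 2 / 50.6 = 0.01370 hr⁻¹
Accumulation ratio R = 1 / (1 − e^(−kτ)) = 1 / (1 − e^(−0.01370×22.0)) = 1 / (1 − 0.7398) = 3.843
Loading dose = maintenance dose × R = 192 × 3.843 ≈ 738 mg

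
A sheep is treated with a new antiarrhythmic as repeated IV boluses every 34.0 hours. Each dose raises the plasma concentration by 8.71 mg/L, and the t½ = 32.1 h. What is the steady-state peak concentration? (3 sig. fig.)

16.7 mg/L

k = ln 2 / 32.1 = 0.02159 h⁻¹
Fraction remaining after one interval: e^(−kτ) = e^(−0.02159 × 34.0) = 0.4799
R = 1 / (1 − 0.4799) = 1.923
Css,max = 8.71 × 1.923 ≈ 16.7 mg/L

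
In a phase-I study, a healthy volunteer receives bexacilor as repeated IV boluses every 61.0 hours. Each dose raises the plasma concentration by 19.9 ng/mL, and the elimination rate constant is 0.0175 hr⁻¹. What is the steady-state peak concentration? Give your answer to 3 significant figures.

30.3 ng/mL

Fraction remaining after one interval: e^(−kτ) = e^(−0.01750 × 61.0) = 0.3439
R = 1 / (1 − 0.3439) = 1.524
Css,max = 19.9 × 1.524 ≈ 30.3 ng/mL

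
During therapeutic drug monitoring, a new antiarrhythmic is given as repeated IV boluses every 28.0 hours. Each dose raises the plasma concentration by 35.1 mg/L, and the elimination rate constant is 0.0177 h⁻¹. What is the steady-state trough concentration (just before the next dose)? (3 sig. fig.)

54.7 mg/L

Fraction remaining after one interval: e^(−kτ) = e^(−0.01770 × 28.0) = 0.6092
R = 1 / (1 − 0.6092) = 2.559
Css,max = 35.1 × 2.559 = 89.82 mg/L
Css,min = Css,max × e^(−kτ) = 89.82 × 0.6092 ≈ 54.7 mg/L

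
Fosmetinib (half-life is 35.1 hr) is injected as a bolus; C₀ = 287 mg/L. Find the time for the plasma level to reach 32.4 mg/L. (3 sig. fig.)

110 hours

k = ln 2 / 35.1 = 0.01975 hr⁻¹
C(t) = C₀ e^(−kt)  ⇒  t = ln(C₀/C) / k
t = ln(287/32.4) / 0.01975 = 2.181 / 0.01975 ≈ 110 hours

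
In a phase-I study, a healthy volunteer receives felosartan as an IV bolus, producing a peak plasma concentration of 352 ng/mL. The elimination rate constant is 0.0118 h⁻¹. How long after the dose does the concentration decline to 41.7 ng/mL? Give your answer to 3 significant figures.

C(t) = C₀ e^(−kt)  ⇒  t = ln(C₀/C) / k
t = ln(352/41.7) / 0.01180 = 2.133 / 0.01180 ≈ 181 hours

181 hours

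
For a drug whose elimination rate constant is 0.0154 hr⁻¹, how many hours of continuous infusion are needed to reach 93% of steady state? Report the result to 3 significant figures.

173 hours

f = 1 − e^(−kt)  ⇒  t = −ln(1 − f) / k
t = −ln(1 − 0.93) / 0.01540 = 2.659 / 0.01540 ≈ 173 hours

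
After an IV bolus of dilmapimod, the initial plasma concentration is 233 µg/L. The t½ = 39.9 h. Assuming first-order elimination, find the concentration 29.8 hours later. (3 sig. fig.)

k = ln 2 / 39.9 = 0.01737 h⁻¹
C(t) = C₀ e^(−kt) = 233 × e^(−0.01737 × 29.8) = 233 × e^(−0.5177) = 233 × 0.5959 ≈ 139 µg/L

139 µg/L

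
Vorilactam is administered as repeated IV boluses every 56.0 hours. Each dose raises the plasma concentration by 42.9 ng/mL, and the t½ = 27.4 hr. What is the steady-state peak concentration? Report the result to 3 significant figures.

k = ln 2 / 27.4 = 0.02530 hr⁻¹
Fraction remaining after one interval: e^(−kτ) = e^(−0.02530 × 56.0) = 0.2425
R = 1 / (1 − 0.2425) = 1.320
Css,max = 42.9 × 1.320 ≈ 56.6 ng/mL

56.6 ng/mL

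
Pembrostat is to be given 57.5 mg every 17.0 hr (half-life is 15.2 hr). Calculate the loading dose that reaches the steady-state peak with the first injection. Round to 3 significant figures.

107 mg

k = ln 2 / 15.2 = 0.04560 hr⁻¹
Accumulation ratio R = 1 / (1 − e^(−kτ)) = 1 / (1 − e^(−0.04560×17.0)) = 1 / (1 − 0.4606) = 1.854
Loading dose = maintenance dose × R = 57.5 × 1.854 ≈ 107 mg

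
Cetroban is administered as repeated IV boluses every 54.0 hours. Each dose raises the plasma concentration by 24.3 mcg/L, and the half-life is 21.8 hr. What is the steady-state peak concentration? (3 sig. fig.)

k = ln 2 / 21.8 = 0.03180 hr⁻¹
Fraction remaining after one interval: e^(−kτ) = e^(−0.03180 × 54.0) = 0.1796
R = 1 / (1 − 0.1796) = 1.219
Css,max = 24.3 × 1.219 ≈ 29.6 mcg/L

29.6 mcg/L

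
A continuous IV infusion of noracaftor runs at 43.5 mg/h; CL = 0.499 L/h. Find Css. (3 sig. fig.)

87.2 µg/mL

Css = infusion rate / CL = 43.5 / 0.499 ≈ 87.2 µg/mL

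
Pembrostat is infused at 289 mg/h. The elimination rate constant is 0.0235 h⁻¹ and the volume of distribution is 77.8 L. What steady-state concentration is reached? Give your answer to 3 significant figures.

CL = k · V = 0.0235 × 77.8 = 1.828 L/h
Css = rate / CL = 289 / 1.828 ≈ 158 µg/mL

158 µg/mL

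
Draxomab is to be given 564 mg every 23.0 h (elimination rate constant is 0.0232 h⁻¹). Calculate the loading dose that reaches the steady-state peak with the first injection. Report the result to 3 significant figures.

1360 mg

Accumulation ratio R = 1 / (1 − e^(−kτ)) = 1 / (1 − e^(−0.02320×23.0)) = 1 / (1 − 0.5865) = 2.418
Loading dose = maintenance dose × R = 564 × 2.418 ≈ 1360 mg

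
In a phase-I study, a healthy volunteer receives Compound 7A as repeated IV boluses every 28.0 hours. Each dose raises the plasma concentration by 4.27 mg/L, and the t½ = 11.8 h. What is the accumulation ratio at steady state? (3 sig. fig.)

k = ln 2 / 11.8 = 0.05874 h⁻¹
Fraction remaining after one interval: e^(−kτ) = e^(−0.05874 × 28.0) = 0.1931
R = 1 / (1 − 0.1931) = 1 / 0.8069 ≈ 1.24

1.24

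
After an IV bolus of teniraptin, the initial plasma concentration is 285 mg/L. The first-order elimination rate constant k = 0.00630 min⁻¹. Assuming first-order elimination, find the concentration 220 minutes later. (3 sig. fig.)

71.3 mg/L

C(t) = C₀ e^(−kt) = 285 × e^(−0.006300 × 220) = 285 × e^(−1.386) = 285 × 0.2501 ≈ 71.3 mg/L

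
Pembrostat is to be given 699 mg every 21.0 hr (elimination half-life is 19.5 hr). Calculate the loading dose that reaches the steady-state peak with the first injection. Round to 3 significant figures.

1330 mg

k = ln 2 / 19.5 = 0.03555 hr⁻¹
Accumulation ratio R = 1 / (1 − e^(−kτ)) = 1 / (1 − e^(−0.03555×21.0)) = 1 / (1 − 0.4740) = 1.901
Loading dose = maintenance dose × R = 699 × 1.901 ≈ 1330 mg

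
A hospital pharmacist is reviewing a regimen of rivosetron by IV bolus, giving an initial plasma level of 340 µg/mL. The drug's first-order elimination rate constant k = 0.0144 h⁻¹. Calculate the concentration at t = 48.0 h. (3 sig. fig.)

C(t) = C₀ e^(−kt) = 340 × e^(−0.01440 × 48.0) = 340 × e^(−0.6912) = 340 × 0.5010 ≈ 170 µg/mL

170 µg/mL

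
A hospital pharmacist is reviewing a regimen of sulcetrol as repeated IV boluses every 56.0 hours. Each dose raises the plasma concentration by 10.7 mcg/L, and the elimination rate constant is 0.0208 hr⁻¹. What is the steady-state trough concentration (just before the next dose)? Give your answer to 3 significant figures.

4.85 mcg/L

Fraction remaining after one interval: e^(−kτ) = e^(−0.02080 × 56.0) = 0.3120
R = 1 / (1 − 0.3120) = 1.453
Css,max = 10.7 × 1.453 = 15.55 mcg/L
Css,min = Css,max × e^(−kτ) = 15.55 × 0.3120 ≈ 4.85 mcg/L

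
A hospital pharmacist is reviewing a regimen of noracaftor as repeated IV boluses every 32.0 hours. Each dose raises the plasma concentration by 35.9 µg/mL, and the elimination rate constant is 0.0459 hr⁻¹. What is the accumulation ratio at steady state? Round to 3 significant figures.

Fraction remaining after one interval: e^(−kτ) = e^(−0.04590 × 32.0) = 0.2302
R = 1 / (1 − 0.2302) = 1 / 0.7698 ≈ 1.30

1.30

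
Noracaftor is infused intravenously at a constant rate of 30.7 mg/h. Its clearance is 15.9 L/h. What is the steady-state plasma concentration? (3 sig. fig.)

1.93 mg/L

Css = infusion rate / CL = 30.7 / 15.9 ≈ 1.93 mg/L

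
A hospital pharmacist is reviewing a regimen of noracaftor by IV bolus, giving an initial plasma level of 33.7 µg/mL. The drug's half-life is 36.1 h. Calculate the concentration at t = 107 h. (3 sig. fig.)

k = ln 2 / 36.1 = 0.01920 h⁻¹
107 h is 2.964 half-lives, so C = 33.7 × (1/2)^2.964 = 33.7 × 0.1282 ≈ 4.32 µg/mL

4.32 µg/mL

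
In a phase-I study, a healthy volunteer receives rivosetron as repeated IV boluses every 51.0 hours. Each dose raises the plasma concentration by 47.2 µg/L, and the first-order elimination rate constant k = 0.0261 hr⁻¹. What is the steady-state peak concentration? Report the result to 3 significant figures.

Fraction remaining after one interval: e^(−kτ) = e^(−0.02610 × 51.0) = 0.2642
R = 1 / (1 − 0.2642) = 1.359
Css,max = 47.2 × 1.359 ≈ 64.1 µg/L

64.1 µg/L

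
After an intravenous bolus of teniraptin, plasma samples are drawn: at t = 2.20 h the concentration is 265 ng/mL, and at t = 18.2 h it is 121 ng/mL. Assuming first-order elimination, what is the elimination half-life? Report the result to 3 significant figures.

14.1 hours

k = ln(C₁/C₂) / (t₂ − t₁) = ln(265/121) / (18.2 − 2.20)
  = 0.7839 / 16.00 = 0.04900 h⁻¹
t½ = ln 2 / k = ln 2 / 0.04900 ≈ 14.1 hours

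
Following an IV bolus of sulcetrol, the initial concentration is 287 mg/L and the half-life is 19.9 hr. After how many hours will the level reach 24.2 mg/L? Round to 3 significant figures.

71.0 hours

k = ln 2 / 19.9 = 0.03483 hr⁻¹
C(t) = C₀ e^(−kt)  ⇒  t = ln(C₀/C) / k
t = ln(287/24.2) / 0.03483 = 2.473 / 0.03483 ≈ 71.0 hours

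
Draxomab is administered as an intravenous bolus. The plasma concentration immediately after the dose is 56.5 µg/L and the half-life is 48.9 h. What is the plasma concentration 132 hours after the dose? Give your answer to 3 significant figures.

k = ln 2 / 48.9 = 0.01417 h⁻¹
132 h is 2.699 half-lives, so C = 56.5 × (1/2)^2.699 = 56.5 × 0.1540 ≈ 8.70 µg/L

8.70 µg/L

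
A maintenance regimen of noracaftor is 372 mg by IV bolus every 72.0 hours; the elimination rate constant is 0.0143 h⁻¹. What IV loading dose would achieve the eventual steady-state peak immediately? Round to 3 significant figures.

Accumulation ratio R = 1 / (1 − e^(−kτ)) = 1 / (1 − e^(−0.01430×72.0)) = 1 / (1 − 0.3571) = 1.556
Loading dose = maintenance dose × R = 372 × 1.556 ≈ 579 mg

579 mg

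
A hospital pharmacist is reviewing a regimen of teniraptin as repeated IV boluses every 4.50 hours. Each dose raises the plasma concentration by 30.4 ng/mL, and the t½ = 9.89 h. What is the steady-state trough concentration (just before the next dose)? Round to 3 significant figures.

k = ln 2 / 9.89 = 0.07009 h⁻¹
Fraction remaining after one interval: e^(−kτ) = e^(−0.07009 × 4.50) = 0.7295
R = 1 / (1 − 0.7295) = 3.697
Css,max = 30.4 × 3.697 = 112.4 ng/mL
Css,min = Css,max × e^(−kτ) = 112.4 × 0.7295 ≈ 82.0 ng/mL

82.0 ng/mL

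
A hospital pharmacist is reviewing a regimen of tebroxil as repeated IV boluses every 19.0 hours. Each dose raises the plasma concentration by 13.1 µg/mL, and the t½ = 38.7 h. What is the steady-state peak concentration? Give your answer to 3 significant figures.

k = ln 2 / 38.7 = 0.01791 h⁻¹
Fraction remaining after one interval: e^(−kτ) = e^(−0.01791 × 19.0) = 0.7116
R = 1 / (1 − 0.7116) = 3.467
Css,max = 13.1 × 3.467 ≈ 45.4 µg/mL

45.4 µg/mL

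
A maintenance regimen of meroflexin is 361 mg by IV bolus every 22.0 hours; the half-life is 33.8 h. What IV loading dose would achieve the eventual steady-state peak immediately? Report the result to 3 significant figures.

k = ln 2 / 33.8 = 0.02051 h⁻¹
Accumulation ratio R = 1 / (1 − e^(−kτ)) = 1 / (1 − e^(−0.02051×22.0)) = 1 / (1 − 0.6369) = 2.754
Loading dose = maintenance dose × R = 361 × 2.754 ≈ 994 mg

994 mg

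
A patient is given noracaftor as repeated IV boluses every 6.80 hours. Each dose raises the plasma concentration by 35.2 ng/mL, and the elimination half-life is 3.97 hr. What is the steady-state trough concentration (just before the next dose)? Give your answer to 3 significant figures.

k = ln 2 / 3.97 = 0.1746 hr⁻¹
Fraction remaining after one interval: e^(−kτ) = e^(−0.1746 × 6.80) = 0.3051
R = 1 / (1 − 0.3051) = 1.439
Css,max = 35.2 × 1.439 = 50.65 ng/mL
Css,min = Css,max × e^(−kτ) = 50.65 × 0.3051 ≈ 15.5 ng/mL

15.5 ng/mL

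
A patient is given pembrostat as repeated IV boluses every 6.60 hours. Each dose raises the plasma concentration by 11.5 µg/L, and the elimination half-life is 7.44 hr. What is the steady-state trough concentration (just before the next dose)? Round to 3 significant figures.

k = ln 2 / 7.44 = 0.09316 hr⁻¹
Fraction remaining after one interval: e^(−kτ) = e^(−0.09316 × 6.60) = 0.5407
R = 1 / (1 − 0.5407) = 2.177
Css,max = 11.5 × 2.177 = 25.04 µg/L
Css,min = Css,max × e^(−kτ) = 25.04 × 0.5407 ≈ 13.5 µg/L

13.5 µg/L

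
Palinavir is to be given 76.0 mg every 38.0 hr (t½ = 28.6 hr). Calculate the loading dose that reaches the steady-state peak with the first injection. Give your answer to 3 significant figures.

126 mg

k = ln 2 / 28.6 = 0.02424 hr⁻¹
Accumulation ratio R = 1 / (1 − e^(−kτ)) = 1 / (1 − e^(−0.02424×38.0)) = 1 / (1 − 0.3981) = 1.662
Loading dose = maintenance dose × R = 76.0 × 1.662 ≈ 126 mg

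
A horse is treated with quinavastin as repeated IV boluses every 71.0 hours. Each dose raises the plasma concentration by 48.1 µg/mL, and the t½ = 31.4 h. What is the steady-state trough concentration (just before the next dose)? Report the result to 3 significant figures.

k = ln 2 / 31.4 = 0.02207 h⁻¹
Fraction remaining after one interval: e^(−kτ) = e^(−0.02207 × 71.0) = 0.2086
R = 1 / (1 − 0.2086) = 1.264
Css,max = 48.1 × 1.264 = 60.78 µg/mL
Css,min = Css,max × e^(−kτ) = 60.78 × 0.2086 ≈ 12.7 µg/mL

12.7 µg/mL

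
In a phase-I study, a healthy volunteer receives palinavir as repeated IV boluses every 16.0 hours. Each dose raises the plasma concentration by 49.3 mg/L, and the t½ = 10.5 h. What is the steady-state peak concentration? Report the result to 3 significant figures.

75.6 mg/L

k = ln 2 / 10.5 = 0.06601 h⁻¹
Fraction remaining after one interval: e^(−kτ) = e^(−0.06601 × 16.0) = 0.3478
R = 1 / (1 − 0.3478) = 1.533
Css,max = 49.3 × 1.533 ≈ 75.6 mg/L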